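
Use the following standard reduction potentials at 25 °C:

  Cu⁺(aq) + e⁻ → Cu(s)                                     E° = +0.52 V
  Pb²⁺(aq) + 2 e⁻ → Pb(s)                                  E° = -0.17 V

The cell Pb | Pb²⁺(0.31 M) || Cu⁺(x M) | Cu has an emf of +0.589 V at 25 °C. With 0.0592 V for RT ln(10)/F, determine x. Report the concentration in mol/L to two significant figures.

Cu⁺/Cu is the cathode, Pb²⁺/Pb the anode: E°cell = +0.69 V, n = 2.
Overall reaction: 2 Cu⁺(aq) + Pb(s) → 2 Cu(s) + Pb²⁺(aq); Q = [Pb²⁺]^1/[Cu⁺]^2.
From E = E° − (0.0592/n) log Q: log Q = (E° − E)·n/0.0592 = (+0.69 − (+0.589))·2/0.0592 = 3.4122.
So 2·log[Cu⁺] = 1·log(0.31) − log Q = -0.5086 − (3.4122) = -3.9208; log[Cu⁺] = -3.9208 / 2 = -1.9604; [Cu⁺] = 10^(-1.9604) ≈ 0.011 M.

0.011 M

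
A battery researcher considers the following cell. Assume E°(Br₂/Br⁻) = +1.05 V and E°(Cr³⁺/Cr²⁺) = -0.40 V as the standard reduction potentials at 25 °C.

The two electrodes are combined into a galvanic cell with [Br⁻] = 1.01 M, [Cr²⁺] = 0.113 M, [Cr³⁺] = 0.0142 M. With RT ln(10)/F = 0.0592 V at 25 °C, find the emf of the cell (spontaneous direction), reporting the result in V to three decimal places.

Br₂/Br⁻ is the cathode (higher E°), Cr³⁺/Cr²⁺ the anode: E°cell = +1.05 − (-0.40) = +1.45 V, n = 2.
Overall: Br₂(l) + 2 Cr²⁺(aq) → 2 Br⁻(aq) + 2 Cr³⁺(aq)
Q = [Br⁻]^2·[Cr³⁺]^2 / ([Cr²⁺]^2); log Q = -1.793.
E = E° − (0.0592/n) log Q = +1.45 − (0.0592/2)(-1.793) = +1.503 V.

+1.503 V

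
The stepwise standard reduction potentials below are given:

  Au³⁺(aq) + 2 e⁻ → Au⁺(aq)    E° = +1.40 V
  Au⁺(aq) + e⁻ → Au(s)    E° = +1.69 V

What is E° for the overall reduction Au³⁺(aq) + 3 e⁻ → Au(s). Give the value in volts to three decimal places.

+1.497 V

Standard free energies of sequential steps add: ΔG°₃ = ΔG°₁ + ΔG°₂, so n₃E°₃ = n₁E°₁ + n₂E°₂.
E°₃ = (2×+1.40 + 1×+1.69) / 3 = (+4.490) / 3 = +1.497 V.
Simply averaging or adding the two E° values would be wrong; the electron-weighted sum is required.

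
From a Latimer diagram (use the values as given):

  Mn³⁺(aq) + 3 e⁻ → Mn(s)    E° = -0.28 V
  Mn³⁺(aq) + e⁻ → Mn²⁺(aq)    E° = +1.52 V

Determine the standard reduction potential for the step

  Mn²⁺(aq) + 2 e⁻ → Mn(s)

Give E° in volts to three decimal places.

Sequential free energies add, so n₃E°₃ = n₁E°₁ + n₂E°₂.
With n₃ = 3, and the known step contributing 1×(+1.52) V, the unknown satisfies 2·E° = 3×(-0.28) − 1×(+1.52) = -2.360.
E° = -2.360 / 2 = -1.180 V.

-1.180 V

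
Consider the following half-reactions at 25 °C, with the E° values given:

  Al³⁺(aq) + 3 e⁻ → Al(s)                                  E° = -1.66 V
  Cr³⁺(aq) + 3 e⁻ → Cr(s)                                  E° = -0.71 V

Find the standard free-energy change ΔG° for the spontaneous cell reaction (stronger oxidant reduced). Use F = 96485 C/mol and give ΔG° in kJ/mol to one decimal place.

Cr³⁺/Cr (E° = -0.71 V) is the cathode; Al³⁺/Al (E° = -1.66 V) is the anode, so E°cell = +0.95 V.
Balancing electrons gives n = 3 (lcm of 3 and 3).
ΔG° = −nFE° = −(3)(96485)(+0.95) = -274,982 J = -275.0 kJ/mol.

-275.0 kJ/mol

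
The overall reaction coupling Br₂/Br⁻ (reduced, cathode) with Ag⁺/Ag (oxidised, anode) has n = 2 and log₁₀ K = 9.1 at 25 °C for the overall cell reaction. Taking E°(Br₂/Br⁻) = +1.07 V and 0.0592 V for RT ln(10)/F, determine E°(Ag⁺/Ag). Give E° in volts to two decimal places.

E°cell = (0.0592/n)·log K = (0.0592/2)(9.1) = +0.269 V.
Since Br₂/Br⁻ is the cathode and Ag⁺/Ag the anode, E°cell = E°(Br₂/Br⁻) − E°(Ag⁺/Ag).
So E°(Ag⁺/Ag) = E°(Br₂/Br⁻) − E°cell = (+1.07) − (+0.269) = +0.80 V.

+0.80 V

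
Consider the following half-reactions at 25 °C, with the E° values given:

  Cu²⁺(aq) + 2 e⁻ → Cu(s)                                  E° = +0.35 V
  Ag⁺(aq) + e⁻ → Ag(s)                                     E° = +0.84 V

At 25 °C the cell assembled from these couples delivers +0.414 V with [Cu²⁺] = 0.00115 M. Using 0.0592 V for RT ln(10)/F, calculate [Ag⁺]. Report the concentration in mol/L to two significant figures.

0.0018 M

Ag⁺/Ag is the cathode, Cu²⁺/Cu the anode: E°cell = +0.49 V, n = 2.
Overall reaction: 2 Ag⁺(aq) + Cu(s) → 2 Ag(s) + Cu²⁺(aq); Q = [Cu²⁺]^1/[Ag⁺]^2.
From E = E° − (0.0592/n) log Q: log Q = (E° − E)·n/0.0592 = (+0.49 − (+0.414))·2/0.0592 = 2.5676.
So 2·log[Ag⁺] = 1·log(0.00115) − log Q = -2.9393 − (2.5676) = -5.5069; log[Ag⁺] = -5.5069 / 2 = -2.7534; [Ag⁺] = 10^(-2.7534) ≈ 0.0018 M.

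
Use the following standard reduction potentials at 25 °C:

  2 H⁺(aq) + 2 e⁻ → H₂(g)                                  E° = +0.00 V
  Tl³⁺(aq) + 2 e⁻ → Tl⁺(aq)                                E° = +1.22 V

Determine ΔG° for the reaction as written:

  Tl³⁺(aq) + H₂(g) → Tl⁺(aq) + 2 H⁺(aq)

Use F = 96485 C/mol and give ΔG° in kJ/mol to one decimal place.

As written, Tl³⁺/Tl⁺ is reduced (cathode) and H⁺/H₂ is oxidised (anode), so E°cell = (+1.22) − (+0.00) = +1.22 V.
Balancing electrons gives n = 2.
ΔG° = −nFE° = −(2)(96485)(+1.22) = -235,423 J = -235.4 kJ/mol.

-235.4 kJ/mol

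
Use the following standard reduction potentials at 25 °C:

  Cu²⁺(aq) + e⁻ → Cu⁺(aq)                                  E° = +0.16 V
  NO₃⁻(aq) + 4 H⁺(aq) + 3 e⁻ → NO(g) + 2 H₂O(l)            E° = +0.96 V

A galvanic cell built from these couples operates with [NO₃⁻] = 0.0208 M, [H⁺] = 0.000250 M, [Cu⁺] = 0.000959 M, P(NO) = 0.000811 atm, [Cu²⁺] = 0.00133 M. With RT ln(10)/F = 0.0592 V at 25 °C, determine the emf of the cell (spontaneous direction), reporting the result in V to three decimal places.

NO₃⁻/NO is the cathode (higher E°), Cu²⁺/Cu⁺ the anode: E°cell = +0.96 − (+0.16) = +0.80 V, n = 3.
Overall: NO₃⁻(aq) + 4 H⁺(aq) + 3 Cu⁺(aq) → NO(g) + 2 H₂O(l) + 3 Cu²⁺(aq)
Q = P(NO)·[Cu²⁺]^3 / ([NO₃⁻]·[H⁺]^4·[Cu⁺]^3); log Q = 13.425.
E = E° − (0.0592/n) log Q = +0.80 − (0.0592/3)(13.425) = +0.535 V.

+0.535 V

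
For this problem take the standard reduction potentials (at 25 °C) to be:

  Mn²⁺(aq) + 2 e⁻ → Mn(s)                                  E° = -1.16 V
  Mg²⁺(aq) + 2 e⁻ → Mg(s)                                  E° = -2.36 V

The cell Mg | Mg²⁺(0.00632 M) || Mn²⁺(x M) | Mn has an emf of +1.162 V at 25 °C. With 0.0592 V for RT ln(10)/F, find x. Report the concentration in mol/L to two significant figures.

Mn²⁺/Mn is the cathode, Mg²⁺/Mg the anode: E°cell = +1.20 V, n = 2.
Overall reaction: Mn²⁺(aq) + Mg(s) → Mn(s) + Mg²⁺(aq); Q = [Mg²⁺]^1/[Mn²⁺]^1.
From E = E° − (0.0592/n) log Q: log Q = (E° − E)·n/0.0592 = (+1.20 − (+1.162))·2/0.0592 = 1.2838.
So 1·log[Mn²⁺] = 1·log(0.00632) − log Q = -2.1993 − (1.2838) = -3.4831; [Mn²⁺] = 10^(-3.4831) ≈ 0.00033 M.

0.00033 M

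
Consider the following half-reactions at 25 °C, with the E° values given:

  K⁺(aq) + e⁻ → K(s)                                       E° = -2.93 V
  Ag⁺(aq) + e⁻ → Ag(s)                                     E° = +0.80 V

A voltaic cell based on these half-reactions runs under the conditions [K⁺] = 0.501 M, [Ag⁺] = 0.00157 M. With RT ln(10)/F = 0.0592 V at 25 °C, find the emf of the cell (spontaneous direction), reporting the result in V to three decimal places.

Ag⁺/Ag is the cathode (higher E°), K⁺/K the anode: E°cell = +0.80 − (-2.93) = +3.73 V, n = 1.
Overall: Ag⁺(aq) + K(s) → Ag(s) + K⁺(aq)
Q = [K⁺] / ([Ag⁺]); log Q = 2.504.
E = E° − (0.0592/n) log Q = +3.73 − (0.0592/1)(2.504) = +3.582 V.

+3.582 V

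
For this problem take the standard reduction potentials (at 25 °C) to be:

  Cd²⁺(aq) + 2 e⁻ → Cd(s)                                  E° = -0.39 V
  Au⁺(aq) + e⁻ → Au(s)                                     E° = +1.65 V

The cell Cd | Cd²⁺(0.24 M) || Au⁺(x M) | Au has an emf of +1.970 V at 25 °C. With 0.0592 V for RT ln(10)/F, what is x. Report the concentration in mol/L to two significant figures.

0.032 M

Au⁺/Au is the cathode, Cd²⁺/Cd the anode: E°cell = +2.04 V, n = 2.
Overall reaction: 2 Au⁺(aq) + Cd(s) → 2 Au(s) + Cd²⁺(aq); Q = [Cd²⁺]^1/[Au⁺]^2.
From E = E° − (0.0592/n) log Q: log Q = (E° − E)·n/0.0592 = (+2.04 − (+1.970))·2/0.0592 = 2.3649.
So 2·log[Au⁺] = 1·log(0.24) − log Q = -0.6198 − (2.3649) = -2.9847; log[Au⁺] = -2.9847 / 2 = -1.4924; [Au⁺] = 10^(-1.4924) ≈ 0.032 M.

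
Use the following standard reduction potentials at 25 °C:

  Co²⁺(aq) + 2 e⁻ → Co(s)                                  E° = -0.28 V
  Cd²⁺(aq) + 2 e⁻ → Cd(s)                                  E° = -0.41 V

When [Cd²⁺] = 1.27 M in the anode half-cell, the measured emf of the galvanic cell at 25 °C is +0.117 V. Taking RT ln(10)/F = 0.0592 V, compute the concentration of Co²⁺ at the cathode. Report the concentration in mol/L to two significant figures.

Co²⁺/Co is the cathode, Cd²⁺/Cd the anode: E°cell = +0.13 V, n = 2.
Overall reaction: Co²⁺(aq) + Cd(s) → Co(s) + Cd²⁺(aq); Q = [Cd²⁺]^1/[Co²⁺]^1.
From E = E° − (0.0592/n) log Q: log Q = (E° − E)·n/0.0592 = (+0.13 − (+0.117))·2/0.0592 = 0.4392.
So 1·log[Co²⁺] = 1·log(1.27) − log Q = 0.1038 − (0.4392) = -0.3354; [Co²⁺] = 10^(-0.3354) ≈ 0.46 M.

0.46 M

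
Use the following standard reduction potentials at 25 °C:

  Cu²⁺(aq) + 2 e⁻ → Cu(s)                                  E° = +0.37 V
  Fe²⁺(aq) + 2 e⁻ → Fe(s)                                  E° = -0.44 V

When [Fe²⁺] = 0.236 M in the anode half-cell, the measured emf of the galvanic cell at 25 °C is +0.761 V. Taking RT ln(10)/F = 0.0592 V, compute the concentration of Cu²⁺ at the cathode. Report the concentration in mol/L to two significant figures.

Cu²⁺/Cu is the cathode, Fe²⁺/Fe the anode: E°cell = +0.81 V, n = 2.
Overall reaction: Cu²⁺(aq) + Fe(s) → Cu(s) + Fe²⁺(aq); Q = [Fe²⁺]^1/[Cu²⁺]^1.
From E = E° − (0.0592/n) log Q: log Q = (E° − E)·n/0.0592 = (+0.81 − (+0.761))·2/0.0592 = 1.6554.
So 1·log[Cu²⁺] = 1·log(0.236) − log Q = -0.6271 − (1.6554) = -2.2825; [Cu²⁺] = 10^(-2.2825) ≈ 0.0052 M.

0.0052 M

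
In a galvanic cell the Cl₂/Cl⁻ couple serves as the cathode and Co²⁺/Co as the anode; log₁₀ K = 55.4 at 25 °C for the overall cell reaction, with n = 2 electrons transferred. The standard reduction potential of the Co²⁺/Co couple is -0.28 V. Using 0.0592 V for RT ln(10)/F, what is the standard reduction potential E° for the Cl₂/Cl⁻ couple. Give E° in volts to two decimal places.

+1.36 V

E°cell = (0.0592/n)·log K = (0.0592/2)(55.4) = +1.640 V.
Since Cl₂/Cl⁻ is the cathode and Co²⁺/Co the anode, E°cell = E°(Cl₂/Cl⁻) − E°(Co²⁺/Co).
So E°(Cl₂/Cl⁻) = E°cell + E°(Co²⁺/Co) = +1.640 + (-0.28) = +1.36 V.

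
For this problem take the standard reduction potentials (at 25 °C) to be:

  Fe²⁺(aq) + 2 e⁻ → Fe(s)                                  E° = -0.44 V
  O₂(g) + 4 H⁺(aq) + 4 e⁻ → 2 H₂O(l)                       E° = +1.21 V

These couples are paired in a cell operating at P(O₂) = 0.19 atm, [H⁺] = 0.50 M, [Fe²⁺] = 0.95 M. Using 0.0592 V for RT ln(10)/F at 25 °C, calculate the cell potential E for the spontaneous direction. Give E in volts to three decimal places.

O₂/H₂O is the cathode (higher E°), Fe²⁺/Fe the anode: E°cell = +1.21 − (-0.44) = +1.65 V, n = 4.
Overall: O₂(g) + 4 H⁺(aq) + 2 Fe(s) → 2 H₂O(l) + 2 Fe²⁺(aq)
Q = [Fe²⁺]^2 / (P(O₂)·[H⁺]^4); log Q = 1.881.
E = E° − (0.0592/n) log Q = +1.65 − (0.0592/4)(1.881) = +1.622 V.

+1.622 V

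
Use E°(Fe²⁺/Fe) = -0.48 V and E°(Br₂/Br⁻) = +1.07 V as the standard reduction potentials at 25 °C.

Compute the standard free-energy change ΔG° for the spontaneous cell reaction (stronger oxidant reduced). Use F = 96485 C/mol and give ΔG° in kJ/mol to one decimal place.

-299.1 kJ/mol

Br₂/Br⁻ (E° = +1.07 V) is the cathode; Fe²⁺/Fe (E° = -0.48 V) is the anode, so E°cell = +1.55 V.
Balancing electrons gives n = 2 (lcm of 2 and 2).
ΔG° = −nFE° = −(2)(96485)(+1.55) = -299,104 J = -299.1 kJ/mol.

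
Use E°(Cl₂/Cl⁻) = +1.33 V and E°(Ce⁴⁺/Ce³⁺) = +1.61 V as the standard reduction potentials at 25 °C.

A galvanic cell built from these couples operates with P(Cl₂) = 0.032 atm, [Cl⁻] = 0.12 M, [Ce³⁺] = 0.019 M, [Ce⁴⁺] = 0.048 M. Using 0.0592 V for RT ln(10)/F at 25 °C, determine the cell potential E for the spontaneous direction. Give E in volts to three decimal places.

Ce⁴⁺/Ce³⁺ is the cathode (higher E°), Cl₂/Cl⁻ the anode: E°cell = +1.61 − (+1.33) = +0.28 V, n = 2.
Overall: 2 Ce⁴⁺(aq) + 2 Cl⁻(aq) → 2 Ce³⁺(aq) + Cl₂(g)
Q = [Ce³⁺]^2·P(Cl₂) / ([Ce⁴⁺]^2·[Cl⁻]^2); log Q = -0.458.
E = E° − (0.0592/n) log Q = +0.28 − (0.0592/2)(-0.458) = +0.294 V.

+0.294 V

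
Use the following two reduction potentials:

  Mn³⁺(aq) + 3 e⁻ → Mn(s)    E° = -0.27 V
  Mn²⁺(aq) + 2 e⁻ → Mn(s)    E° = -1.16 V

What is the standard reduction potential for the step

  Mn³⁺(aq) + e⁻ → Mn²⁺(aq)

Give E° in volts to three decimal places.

+1.510 V

Sequential free energies add, so n₃E°₃ = n₁E°₁ + n₂E°₂.
With n₃ = 3, and the known step contributing 2×(-1.16) V, the unknown satisfies 1·E° = 3×(-0.27) − 2×(-1.16) = +1.510.
E° = +1.510 / 1 = +1.510 V.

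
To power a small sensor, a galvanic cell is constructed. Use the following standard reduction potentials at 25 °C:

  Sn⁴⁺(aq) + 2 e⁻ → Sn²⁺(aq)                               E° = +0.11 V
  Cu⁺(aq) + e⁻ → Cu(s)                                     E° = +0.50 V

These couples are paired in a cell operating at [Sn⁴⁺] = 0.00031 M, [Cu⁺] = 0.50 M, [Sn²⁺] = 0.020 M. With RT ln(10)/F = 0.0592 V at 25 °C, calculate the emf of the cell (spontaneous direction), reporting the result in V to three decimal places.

+0.426 V

Cu⁺/Cu is the cathode (higher E°), Sn⁴⁺/Sn²⁺ the anode: E°cell = +0.50 − (+0.11) = +0.39 V, n = 2.
Overall: 2 Cu⁺(aq) + Sn²⁺(aq) → 2 Cu(s) + Sn⁴⁺(aq)
Q = [Sn⁴⁺] / ([Cu⁺]^2·[Sn²⁺]); log Q = -1.208.
E = E° − (0.0592/n) log Q = +0.39 − (0.0592/2)(-1.208) = +0.426 V.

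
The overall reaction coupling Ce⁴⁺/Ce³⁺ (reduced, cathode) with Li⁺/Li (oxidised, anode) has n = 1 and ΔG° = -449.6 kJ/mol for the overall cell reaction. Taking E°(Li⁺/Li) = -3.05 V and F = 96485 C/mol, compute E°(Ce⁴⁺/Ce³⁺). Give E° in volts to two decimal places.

E°cell = −ΔG°/(nF) = −(-449.6×10³)/((1)(96485)) = +4.660 V.
Since Ce⁴⁺/Ce³⁺ is the cathode and Li⁺/Li the anode, E°cell = E°(Ce⁴⁺/Ce³⁺) − E°(Li⁺/Li).
So E°(Ce⁴⁺/Ce³⁺) = E°cell + E°(Li⁺/Li) = +4.660 + (-3.05) = +1.61 V.

+1.61 V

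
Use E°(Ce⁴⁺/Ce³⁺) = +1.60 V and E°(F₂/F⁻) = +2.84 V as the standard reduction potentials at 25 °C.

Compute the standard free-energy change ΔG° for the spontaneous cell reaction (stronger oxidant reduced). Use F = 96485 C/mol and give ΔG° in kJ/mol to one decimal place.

F₂/F⁻ (E° = +2.84 V) is the cathode; Ce⁴⁺/Ce³⁺ (E° = +1.60 V) is the anode, so E°cell = +1.24 V.
Balancing electrons gives n = 2 (lcm of 2 and 1).
ΔG° = −nFE° = −(2)(96485)(+1.24) = -239,283 J = -239.3 kJ/mol.

-239.3 kJ/mol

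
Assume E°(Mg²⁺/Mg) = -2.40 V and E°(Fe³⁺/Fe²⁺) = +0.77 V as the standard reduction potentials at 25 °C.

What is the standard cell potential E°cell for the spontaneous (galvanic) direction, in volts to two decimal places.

+3.17 V

The Fe³⁺/Fe²⁺ couple has the higher reduction potential, so it is the cathode; Mg²⁺/Mg is oxidised at the anode.
E°cell = E°(cathode) − E°(anode) = (+0.77) − (-2.40) = +3.17 V.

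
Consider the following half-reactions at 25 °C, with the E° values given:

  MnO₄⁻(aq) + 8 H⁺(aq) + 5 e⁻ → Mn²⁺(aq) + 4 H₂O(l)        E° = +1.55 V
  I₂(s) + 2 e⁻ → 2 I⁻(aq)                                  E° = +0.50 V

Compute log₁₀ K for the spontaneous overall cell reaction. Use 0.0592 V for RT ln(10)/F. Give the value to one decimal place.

177.4

Cathode: MnO₄⁻/Mn²⁺; anode: I₂/I⁻. E°cell = +1.05 V, n = 10.
log K = nE°cell / 0.0592 = (10)(+1.05) / 0.0592 = 177.4.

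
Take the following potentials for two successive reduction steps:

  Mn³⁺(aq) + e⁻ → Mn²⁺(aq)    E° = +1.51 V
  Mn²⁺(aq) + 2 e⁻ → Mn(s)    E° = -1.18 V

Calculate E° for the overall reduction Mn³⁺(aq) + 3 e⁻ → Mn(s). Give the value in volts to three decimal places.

-0.283 V

Since ΔG° = −nFE° is additive over sequential reductions, n₃E°₃ = n₁E°₁ + n₂E°₂.
E°₃ = (1×+1.51 + 2×-1.18) / 3 = (-0.850) / 3 = -0.283 V.
E° values themselves are not directly additive — weighting by electron count is essential.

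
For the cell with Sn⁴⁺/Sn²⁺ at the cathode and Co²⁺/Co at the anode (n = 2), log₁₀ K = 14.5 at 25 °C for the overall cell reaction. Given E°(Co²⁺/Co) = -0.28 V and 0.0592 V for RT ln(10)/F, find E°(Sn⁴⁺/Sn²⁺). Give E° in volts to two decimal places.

E°cell = (0.0592/n)·log K = (0.0592/2)(14.5) = +0.429 V.
Since Sn⁴⁺/Sn²⁺ is the cathode and Co²⁺/Co the anode, E°cell = E°(Sn⁴⁺/Sn²⁺) − E°(Co²⁺/Co).
So E°(Sn⁴⁺/Sn²⁺) = E°cell + E°(Co²⁺/Co) = +0.429 + (-0.28) = +0.15 V.

+0.15 V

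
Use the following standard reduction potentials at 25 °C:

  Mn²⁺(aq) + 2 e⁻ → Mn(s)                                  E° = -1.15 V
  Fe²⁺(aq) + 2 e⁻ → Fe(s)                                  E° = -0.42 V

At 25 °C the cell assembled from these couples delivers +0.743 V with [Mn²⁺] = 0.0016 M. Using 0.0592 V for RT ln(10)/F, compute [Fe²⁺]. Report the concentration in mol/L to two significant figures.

Fe²⁺/Fe is the cathode, Mn²⁺/Mn the anode: E°cell = +0.73 V, n = 2.
Overall reaction: Fe²⁺(aq) + Mn(s) → Fe(s) + Mn²⁺(aq); Q = [Mn²⁺]^1/[Fe²⁺]^1.
From E = E° − (0.0592/n) log Q: log Q = (E° − E)·n/0.0592 = (+0.73 − (+0.743))·2/0.0592 = -0.4392.
So 1·log[Fe²⁺] = 1·log(0.0016) − log Q = -2.7959 − (-0.4392) = -2.3567; [Fe²⁺] = 10^(-2.3567) ≈ 0.0044 M.

0.0044 M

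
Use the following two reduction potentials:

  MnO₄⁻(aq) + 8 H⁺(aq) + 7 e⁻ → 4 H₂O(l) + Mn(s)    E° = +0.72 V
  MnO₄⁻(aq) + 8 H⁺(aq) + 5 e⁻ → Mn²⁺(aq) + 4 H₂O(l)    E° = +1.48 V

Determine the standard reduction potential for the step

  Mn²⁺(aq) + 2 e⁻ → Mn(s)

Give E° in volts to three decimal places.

Sequential free energies add, so n₃E°₃ = n₁E°₁ + n₂E°₂.
With n₃ = 7, and the known step contributing 5×(+1.48) V, the unknown satisfies 2·E° = 7×(+0.72) − 5×(+1.48) = -2.360.
E° = -2.360 / 2 = -1.180 V.

-1.180 V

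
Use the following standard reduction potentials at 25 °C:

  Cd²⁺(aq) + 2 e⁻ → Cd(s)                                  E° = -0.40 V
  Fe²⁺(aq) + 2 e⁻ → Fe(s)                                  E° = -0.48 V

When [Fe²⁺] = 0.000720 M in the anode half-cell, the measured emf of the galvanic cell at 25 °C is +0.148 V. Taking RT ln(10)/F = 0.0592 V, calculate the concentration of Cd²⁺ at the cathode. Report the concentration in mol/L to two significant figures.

Cd²⁺/Cd is the cathode, Fe²⁺/Fe the anode: E°cell = +0.08 V, n = 2.
Overall reaction: Cd²⁺(aq) + Fe(s) → Cd(s) + Fe²⁺(aq); Q = [Fe²⁺]^1/[Cd²⁺]^1.
From E = E° − (0.0592/n) log Q: log Q = (E° − E)·n/0.0592 = (+0.08 − (+0.148))·2/0.0592 = -2.2973.
So 1·log[Cd²⁺] = 1·log(0.00072) − log Q = -3.1427 − (-2.2973) = -0.8454; [Cd²⁺] = 10^(-0.8454) ≈ 0.14 M.

0.14 M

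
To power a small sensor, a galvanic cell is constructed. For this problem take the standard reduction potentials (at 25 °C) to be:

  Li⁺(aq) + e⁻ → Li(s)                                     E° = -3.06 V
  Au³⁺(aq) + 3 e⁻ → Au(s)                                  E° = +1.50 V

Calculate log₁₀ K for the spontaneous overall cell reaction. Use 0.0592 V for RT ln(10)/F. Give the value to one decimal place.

Cathode: Au³⁺/Au; anode: Li⁺/Li. E°cell = +4.56 V, n = 3.
log K = nE°cell / 0.0592 = (3)(+4.56) / 0.0592 = 231.1.

231.1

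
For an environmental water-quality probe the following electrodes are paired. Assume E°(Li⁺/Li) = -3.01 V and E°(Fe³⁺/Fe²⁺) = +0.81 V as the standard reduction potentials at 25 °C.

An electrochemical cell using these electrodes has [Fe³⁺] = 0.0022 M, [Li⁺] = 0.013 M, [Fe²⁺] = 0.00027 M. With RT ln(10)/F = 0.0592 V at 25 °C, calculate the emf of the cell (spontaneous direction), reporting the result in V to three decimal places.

Fe³⁺/Fe²⁺ is the cathode (higher E°), Li⁺/Li the anode: E°cell = +0.81 − (-3.01) = +3.82 V, n = 1.
Overall: Fe³⁺(aq) + Li(s) → Fe²⁺(aq) + Li⁺(aq)
Q = [Fe²⁺]·[Li⁺] / ([Fe³⁺]); log Q = -2.797.
E = E° − (0.0592/n) log Q = +3.82 − (0.0592/1)(-2.797) = +3.986 V.

+3.986 V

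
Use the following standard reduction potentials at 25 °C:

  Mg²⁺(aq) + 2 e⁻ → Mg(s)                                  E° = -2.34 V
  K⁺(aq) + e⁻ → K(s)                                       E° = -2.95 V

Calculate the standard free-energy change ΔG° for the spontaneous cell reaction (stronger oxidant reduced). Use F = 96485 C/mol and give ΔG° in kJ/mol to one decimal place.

Mg²⁺/Mg (E° = -2.34 V) is the cathode; K⁺/K (E° = -2.95 V) is the anode, so E°cell = +0.61 V.
Balancing electrons gives n = 2 (lcm of 2 and 1).
ΔG° = −nFE° = −(2)(96485)(+0.61) = -117,712 J = -117.7 kJ/mol.

-117.7 kJ/mol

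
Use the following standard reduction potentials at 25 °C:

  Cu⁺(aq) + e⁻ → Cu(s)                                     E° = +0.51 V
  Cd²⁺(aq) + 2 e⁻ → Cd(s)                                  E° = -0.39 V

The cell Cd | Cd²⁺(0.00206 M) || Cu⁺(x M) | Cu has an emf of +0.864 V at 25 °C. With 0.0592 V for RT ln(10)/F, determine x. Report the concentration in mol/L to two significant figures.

0.011 M

Cu⁺/Cu is the cathode, Cd²⁺/Cd the anode: E°cell = +0.90 V, n = 2.
Overall reaction: 2 Cu⁺(aq) + Cd(s) → 2 Cu(s) + Cd²⁺(aq); Q = [Cd²⁺]^1/[Cu⁺]^2.
From E = E° − (0.0592/n) log Q: log Q = (E° − E)·n/0.0592 = (+0.90 − (+0.864))·2/0.0592 = 1.2162.
So 2·log[Cu⁺] = 1·log(0.00206) − log Q = -2.6861 − (1.2162) = -3.9023; log[Cu⁺] = -3.9023 / 2 = -1.9511; [Cu⁺] = 10^(-1.9511) ≈ 0.011 M.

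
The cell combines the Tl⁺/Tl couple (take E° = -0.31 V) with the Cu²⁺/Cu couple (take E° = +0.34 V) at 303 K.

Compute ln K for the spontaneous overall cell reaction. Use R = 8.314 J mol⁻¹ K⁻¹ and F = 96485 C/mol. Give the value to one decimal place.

49.8

Cathode: Cu²⁺/Cu; anode: Tl⁺/Tl. E°cell = (+0.34) − (-0.31) = +0.65 V, with n = 2.
ΔG° = −nFE° = −RT ln K, so ln K = nFE°/(RT) = (2)(96485)(+0.65) / ((8.314)(303)) = 49.791.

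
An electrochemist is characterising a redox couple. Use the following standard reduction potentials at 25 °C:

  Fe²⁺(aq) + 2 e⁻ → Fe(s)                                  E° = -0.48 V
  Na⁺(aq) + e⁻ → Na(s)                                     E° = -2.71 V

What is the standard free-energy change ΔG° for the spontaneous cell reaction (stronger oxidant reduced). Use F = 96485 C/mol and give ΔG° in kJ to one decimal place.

Fe²⁺/Fe (E° = -0.48 V) is the cathode; Na⁺/Na (E° = -2.71 V) is the anode, so E°cell = +2.23 V.
Balancing electrons gives n = 2 (lcm of 2 and 1).
ΔG° = −nFE° = −(2)(96485)(+2.23) = -430,323 J = -430.3 kJ.

-430.3 kJ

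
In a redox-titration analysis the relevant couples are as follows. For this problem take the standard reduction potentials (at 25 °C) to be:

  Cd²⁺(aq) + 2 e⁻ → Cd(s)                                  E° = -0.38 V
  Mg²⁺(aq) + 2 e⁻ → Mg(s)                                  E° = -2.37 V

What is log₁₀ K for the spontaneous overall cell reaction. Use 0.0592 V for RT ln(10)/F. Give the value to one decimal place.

Cathode: Cd²⁺/Cd; anode: Mg²⁺/Mg. E°cell = +1.99 V, n = 2.
log K = nE°cell / 0.0592 = (2)(+1.99) / 0.0592 = 67.2.

67.2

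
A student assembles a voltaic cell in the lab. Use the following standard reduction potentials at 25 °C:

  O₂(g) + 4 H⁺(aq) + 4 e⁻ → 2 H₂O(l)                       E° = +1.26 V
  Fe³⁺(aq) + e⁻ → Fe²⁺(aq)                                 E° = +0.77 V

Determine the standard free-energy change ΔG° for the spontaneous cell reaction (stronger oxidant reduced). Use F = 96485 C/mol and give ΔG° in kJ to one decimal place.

-189.1 kJ

O₂/H₂O (E° = +1.26 V) is the cathode; Fe³⁺/Fe²⁺ (E° = +0.77 V) is the anode, so E°cell = +0.49 V.
Balancing electrons gives n = 4 (lcm of 4 and 1).
ΔG° = −nFE° = −(4)(96485)(+0.49) = -189,111 J = -189.1 kJ.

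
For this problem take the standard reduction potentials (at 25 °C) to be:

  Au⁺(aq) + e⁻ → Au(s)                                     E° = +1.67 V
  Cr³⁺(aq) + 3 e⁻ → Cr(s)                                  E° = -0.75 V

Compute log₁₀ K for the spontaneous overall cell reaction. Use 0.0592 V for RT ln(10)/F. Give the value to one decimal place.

122.6

Cathode: Au⁺/Au; anode: Cr³⁺/Cr. E°cell = +2.42 V, n = 3.
log K = nE°cell / 0.0592 = (3)(+2.42) / 0.0592 = 122.6.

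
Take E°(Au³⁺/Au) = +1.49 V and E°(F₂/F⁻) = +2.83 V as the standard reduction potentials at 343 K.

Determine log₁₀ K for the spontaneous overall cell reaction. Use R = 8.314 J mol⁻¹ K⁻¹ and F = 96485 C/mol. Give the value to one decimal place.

118.1

Cathode: F₂/F⁻; anode: Au³⁺/Au. E°cell = (+2.83) − (+1.49) = +1.34 V, with n = 6.
ΔG° = −nFE° = −RT ln K, so ln K = nFE°/(RT) = (6)(96485)(+1.34) / ((8.314)(343)) = 272.027.
log₁₀ K = 272.027 / ln 10 = 118.1.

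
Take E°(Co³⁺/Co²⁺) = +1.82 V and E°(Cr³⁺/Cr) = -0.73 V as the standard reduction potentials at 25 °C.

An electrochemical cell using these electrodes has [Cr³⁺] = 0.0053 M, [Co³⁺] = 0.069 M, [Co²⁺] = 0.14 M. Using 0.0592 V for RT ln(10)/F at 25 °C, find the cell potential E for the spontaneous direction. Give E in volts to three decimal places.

+2.577 V

Co³⁺/Co²⁺ is the cathode (higher E°), Cr³⁺/Cr the anode: E°cell = +1.82 − (-0.73) = +2.55 V, n = 3.
Overall: 3 Co³⁺(aq) + Cr(s) → 3 Co²⁺(aq) + Cr³⁺(aq)
Q = [Co²⁺]^3·[Cr³⁺] / ([Co³⁺]^3); log Q = -1.354.
E = E° − (0.0592/n) log Q = +2.55 − (0.0592/3)(-1.354) = +2.577 V.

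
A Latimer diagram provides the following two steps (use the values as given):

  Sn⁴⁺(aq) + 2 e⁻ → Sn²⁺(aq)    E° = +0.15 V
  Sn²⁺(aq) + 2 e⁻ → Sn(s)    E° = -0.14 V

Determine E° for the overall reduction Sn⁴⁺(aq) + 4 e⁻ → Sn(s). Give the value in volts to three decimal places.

Since ΔG° = −nFE° is additive over sequential reductions, n₃E°₃ = n₁E°₁ + n₂E°₂.
E°₃ = (2×+0.15 + 2×-0.14) / 4 = (+0.020) / 4 = +0.005 V.

+0.005 V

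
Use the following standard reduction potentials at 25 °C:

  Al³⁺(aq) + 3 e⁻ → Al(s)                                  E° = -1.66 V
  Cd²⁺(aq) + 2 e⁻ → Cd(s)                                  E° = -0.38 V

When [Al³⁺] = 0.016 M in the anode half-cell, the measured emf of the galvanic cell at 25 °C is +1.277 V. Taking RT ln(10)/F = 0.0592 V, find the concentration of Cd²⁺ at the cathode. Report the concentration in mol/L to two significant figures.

0.050 M

Cd²⁺/Cd is the cathode, Al³⁺/Al the anode: E°cell = +1.28 V, n = 6.
Overall reaction: 3 Cd²⁺(aq) + 2 Al(s) → 3 Cd(s) + 2 Al³⁺(aq); Q = [Al³⁺]^2/[Cd²⁺]^3.
From E = E° − (0.0592/n) log Q: log Q = (E° − E)·n/0.0592 = (+1.28 − (+1.277))·6/0.0592 = 0.3041.
So 3·log[Cd²⁺] = 2·log(0.016) − log Q = -3.5918 − (0.3041) = -3.8959; log[Cd²⁺] = -3.8959 / 3 = -1.2986; [Cd²⁺] = 10^(-1.2986) ≈ 0.050 M.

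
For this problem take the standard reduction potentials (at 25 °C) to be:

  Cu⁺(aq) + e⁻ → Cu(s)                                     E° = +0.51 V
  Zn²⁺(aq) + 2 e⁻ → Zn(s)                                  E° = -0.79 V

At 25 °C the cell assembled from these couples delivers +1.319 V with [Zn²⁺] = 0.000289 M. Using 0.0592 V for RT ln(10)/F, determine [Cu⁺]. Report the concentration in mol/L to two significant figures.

0.036 M

Cu⁺/Cu is the cathode, Zn²⁺/Zn the anode: E°cell = +1.30 V, n = 2.
Overall reaction: 2 Cu⁺(aq) + Zn(s) → 2 Cu(s) + Zn²⁺(aq); Q = [Zn²⁺]^1/[Cu⁺]^2.
From E = E° − (0.0592/n) log Q: log Q = (E° − E)·n/0.0592 = (+1.30 − (+1.319))·2/0.0592 = -0.6419.
So 2·log[Cu⁺] = 1·log(0.000289) − log Q = -3.5391 − (-0.6419) = -2.8972; log[Cu⁺] = -2.8972 / 2 = -1.4486; [Cu⁺] = 10^(-1.4486) ≈ 0.036 M.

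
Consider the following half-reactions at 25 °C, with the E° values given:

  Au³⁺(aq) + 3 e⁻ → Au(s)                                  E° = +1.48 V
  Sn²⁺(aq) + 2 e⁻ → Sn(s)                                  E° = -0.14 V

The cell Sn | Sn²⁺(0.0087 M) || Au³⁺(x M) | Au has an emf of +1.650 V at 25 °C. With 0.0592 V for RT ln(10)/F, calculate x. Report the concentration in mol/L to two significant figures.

0.027 M

Au³⁺/Au is the cathode, Sn²⁺/Sn the anode: E°cell = +1.62 V, n = 6.
Overall reaction: 2 Au³⁺(aq) + 3 Sn(s) → 2 Au(s) + 3 Sn²⁺(aq); Q = [Sn²⁺]^3/[Au³⁺]^2.
From E = E° − (0.0592/n) log Q: log Q = (E° − E)·n/0.0592 = (+1.62 − (+1.650))·6/0.0592 = -3.0405.
So 2·log[Au³⁺] = 3·log(0.0087) − log Q = -6.1814 − (-3.0405) = -3.1409; log[Au³⁺] = -3.1409 / 2 = -1.5704; [Au³⁺] = 10^(-1.5704) ≈ 0.027 M.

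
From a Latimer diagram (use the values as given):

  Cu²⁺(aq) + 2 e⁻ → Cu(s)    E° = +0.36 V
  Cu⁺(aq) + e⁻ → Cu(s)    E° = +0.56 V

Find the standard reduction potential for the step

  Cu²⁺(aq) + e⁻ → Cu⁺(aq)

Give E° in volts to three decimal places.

Sequential free energies add, so n₃E°₃ = n₁E°₁ + n₂E°₂.
With n₃ = 2, and the known step contributing 1×(+0.56) V, the unknown satisfies 1·E° = 2×(+0.36) − 1×(+0.56) = +0.160.
E° = +0.160 / 1 = +0.160 V.

+0.160 V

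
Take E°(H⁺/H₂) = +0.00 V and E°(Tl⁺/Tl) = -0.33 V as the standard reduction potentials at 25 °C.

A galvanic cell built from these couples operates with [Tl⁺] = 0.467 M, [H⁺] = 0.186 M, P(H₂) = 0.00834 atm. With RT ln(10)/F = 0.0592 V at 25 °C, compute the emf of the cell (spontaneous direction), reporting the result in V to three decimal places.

H⁺/H₂ is the cathode (higher E°), Tl⁺/Tl the anode: E°cell = +0.00 − (-0.33) = +0.33 V, n = 2.
Overall: 2 H⁺(aq) + 2 Tl(s) → H₂(g) + 2 Tl⁺(aq)
Q = P(H₂)·[Tl⁺]^2 / ([H⁺]^2); log Q = -1.279.
E = E° − (0.0592/n) log Q = +0.33 − (0.0592/2)(-1.279) = +0.368 V.

+0.368 V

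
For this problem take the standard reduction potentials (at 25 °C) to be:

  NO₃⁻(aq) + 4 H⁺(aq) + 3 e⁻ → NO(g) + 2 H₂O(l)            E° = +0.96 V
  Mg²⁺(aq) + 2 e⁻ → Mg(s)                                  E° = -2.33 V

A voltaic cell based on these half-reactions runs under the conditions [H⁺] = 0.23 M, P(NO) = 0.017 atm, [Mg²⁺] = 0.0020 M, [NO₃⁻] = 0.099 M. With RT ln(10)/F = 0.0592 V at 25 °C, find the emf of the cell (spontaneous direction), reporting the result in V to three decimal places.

+3.335 V

NO₃⁻/NO is the cathode (higher E°), Mg²⁺/Mg the anode: E°cell = +0.96 − (-2.33) = +3.29 V, n = 6.
Overall: 2 NO₃⁻(aq) + 8 H⁺(aq) + 3 Mg(s) → 2 NO(g) + 4 H₂O(l) + 3 Mg²⁺(aq)
Q = P(NO)^2·[Mg²⁺]^3 / ([NO₃⁻]^2·[H⁺]^8); log Q = -4.521.
E = E° − (0.0592/n) log Q = +3.29 − (0.0592/6)(-4.521) = +3.335 V.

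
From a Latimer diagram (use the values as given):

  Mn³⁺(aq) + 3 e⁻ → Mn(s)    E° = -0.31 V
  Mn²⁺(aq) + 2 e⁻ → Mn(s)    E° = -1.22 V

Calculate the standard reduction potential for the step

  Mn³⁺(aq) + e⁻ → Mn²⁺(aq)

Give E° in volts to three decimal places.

+1.510 V

Sequential free energies add, so n₃E°₃ = n₁E°₁ + n₂E°₂.
With n₃ = 3, and the known step contributing 2×(-1.22) V, the unknown satisfies 1·E° = 3×(-0.31) − 2×(-1.22) = +1.510.
E° = +1.510 / 1 = +1.510 V.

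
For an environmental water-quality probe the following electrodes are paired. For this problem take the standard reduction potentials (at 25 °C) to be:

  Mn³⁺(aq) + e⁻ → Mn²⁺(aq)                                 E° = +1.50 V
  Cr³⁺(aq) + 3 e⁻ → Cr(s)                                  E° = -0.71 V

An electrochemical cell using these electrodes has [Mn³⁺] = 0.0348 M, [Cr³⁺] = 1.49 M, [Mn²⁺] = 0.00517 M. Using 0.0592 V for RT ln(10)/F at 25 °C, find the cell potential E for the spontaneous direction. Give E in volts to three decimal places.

Mn³⁺/Mn²⁺ is the cathode (higher E°), Cr³⁺/Cr the anode: E°cell = +1.50 − (-0.71) = +2.21 V, n = 3.
Overall: 3 Mn³⁺(aq) + Cr(s) → 3 Mn²⁺(aq) + Cr³⁺(aq)
Q = [Mn²⁺]^3·[Cr³⁺] / ([Mn³⁺]^3); log Q = -2.311.
E = E° − (0.0592/n) log Q = +2.21 − (0.0592/3)(-2.311) = +2.256 V.

+2.256 V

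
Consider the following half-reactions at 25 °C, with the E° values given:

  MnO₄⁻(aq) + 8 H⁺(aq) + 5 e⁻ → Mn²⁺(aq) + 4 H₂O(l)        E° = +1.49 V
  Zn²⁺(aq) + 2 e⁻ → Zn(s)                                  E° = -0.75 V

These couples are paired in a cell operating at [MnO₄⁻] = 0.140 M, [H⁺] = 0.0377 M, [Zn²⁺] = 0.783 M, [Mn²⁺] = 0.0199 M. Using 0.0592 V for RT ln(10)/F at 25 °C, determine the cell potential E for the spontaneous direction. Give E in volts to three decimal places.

+2.118 V

MnO₄⁻/Mn²⁺ is the cathode (higher E°), Zn²⁺/Zn the anode: E°cell = +1.49 − (-0.75) = +2.24 V, n = 10.
Overall: 2 MnO₄⁻(aq) + 16 H⁺(aq) + 5 Zn(s) → 2 Mn²⁺(aq) + 8 H₂O(l) + 5 Zn²⁺(aq)
Q = [Mn²⁺]^2·[Zn²⁺]^5 / ([MnO₄⁻]^2·[H⁺]^16); log Q = 20.553.
E = E° − (0.0592/n) log Q = +2.24 − (0.0592/10)(20.553) = +2.118 V.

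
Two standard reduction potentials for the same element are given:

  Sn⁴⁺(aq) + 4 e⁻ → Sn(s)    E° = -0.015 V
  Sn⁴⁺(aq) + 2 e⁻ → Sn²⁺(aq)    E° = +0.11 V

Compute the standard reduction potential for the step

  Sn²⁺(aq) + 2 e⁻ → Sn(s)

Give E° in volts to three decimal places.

Sequential free energies add, so n₃E°₃ = n₁E°₁ + n₂E°₂.
With n₃ = 4, and the known step contributing 2×(+0.11) V, the unknown satisfies 2·E° = 4×(-0.015) − 2×(+0.11) = -0.280.
E° = -0.280 / 2 = -0.140 V.

-0.140 V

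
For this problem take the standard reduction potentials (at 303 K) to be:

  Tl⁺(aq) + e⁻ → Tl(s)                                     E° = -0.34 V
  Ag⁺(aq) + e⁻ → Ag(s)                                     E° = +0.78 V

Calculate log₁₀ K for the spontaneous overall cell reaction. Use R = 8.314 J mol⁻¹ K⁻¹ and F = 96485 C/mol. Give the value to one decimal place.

18.6

Cathode: Ag⁺/Ag; anode: Tl⁺/Tl. E°cell = (+0.78) − (-0.34) = +1.12 V, with n = 1.
ΔG° = −nFE° = −RT ln K, so ln K = nFE°/(RT) = (1)(96485)(+1.12) / ((8.314)(303)) = 42.897.
log₁₀ K = 42.897 / ln 10 = 18.6.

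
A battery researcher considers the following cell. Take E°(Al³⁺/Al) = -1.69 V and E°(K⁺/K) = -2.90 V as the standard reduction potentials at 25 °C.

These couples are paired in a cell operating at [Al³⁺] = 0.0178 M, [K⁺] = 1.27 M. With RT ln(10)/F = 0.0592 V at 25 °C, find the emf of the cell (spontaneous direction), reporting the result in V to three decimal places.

+1.169 V

Al³⁺/Al is the cathode (higher E°), K⁺/K the anode: E°cell = -1.69 − (-2.90) = +1.21 V, n = 3.
Overall: Al³⁺(aq) + 3 K(s) → Al(s) + 3 K⁺(aq)
Q = [K⁺]^3 / ([Al³⁺]); log Q = 2.061.
E = E° − (0.0592/n) log Q = +1.21 − (0.0592/3)(2.061) = +1.169 V.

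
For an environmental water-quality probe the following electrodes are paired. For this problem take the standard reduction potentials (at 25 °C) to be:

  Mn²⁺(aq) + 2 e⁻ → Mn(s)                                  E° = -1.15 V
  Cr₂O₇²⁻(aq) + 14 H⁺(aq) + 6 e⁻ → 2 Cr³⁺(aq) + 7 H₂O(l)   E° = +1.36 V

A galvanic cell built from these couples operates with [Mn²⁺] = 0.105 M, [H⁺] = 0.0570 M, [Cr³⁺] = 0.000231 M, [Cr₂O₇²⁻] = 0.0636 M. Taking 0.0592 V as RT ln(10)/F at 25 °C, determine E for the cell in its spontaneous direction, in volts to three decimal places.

+2.427 V

Cr₂O₇²⁻/Cr³⁺ is the cathode (higher E°), Mn²⁺/Mn the anode: E°cell = +1.36 − (-1.15) = +2.51 V, n = 6.
Overall: Cr₂O₇²⁻(aq) + 14 H⁺(aq) + 3 Mn(s) → 2 Cr³⁺(aq) + 7 H₂O(l) + 3 Mn²⁺(aq)
Q = [Cr³⁺]^2·[Mn²⁺]^3 / ([Cr₂O₇²⁻]·[H⁺]^14); log Q = 8.405.
E = E° − (0.0592/n) log Q = +2.51 − (0.0592/6)(8.405) = +2.427 V.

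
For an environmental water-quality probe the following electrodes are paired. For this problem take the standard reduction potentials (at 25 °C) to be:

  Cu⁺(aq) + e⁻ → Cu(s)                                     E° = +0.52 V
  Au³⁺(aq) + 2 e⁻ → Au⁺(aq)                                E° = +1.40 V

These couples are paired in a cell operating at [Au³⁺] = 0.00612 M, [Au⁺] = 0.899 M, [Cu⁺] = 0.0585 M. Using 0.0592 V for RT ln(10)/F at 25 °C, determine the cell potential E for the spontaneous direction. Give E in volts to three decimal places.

+0.889 V

Au³⁺/Au⁺ is the cathode (higher E°), Cu⁺/Cu the anode: E°cell = +1.40 − (+0.52) = +0.88 V, n = 2.
Overall: Au³⁺(aq) + 2 Cu(s) → Au⁺(aq) + 2 Cu⁺(aq)
Q = [Au⁺]·[Cu⁺]^2 / ([Au³⁺]); log Q = -0.299.
E = E° − (0.0592/n) log Q = +0.88 − (0.0592/2)(-0.299) = +0.889 V.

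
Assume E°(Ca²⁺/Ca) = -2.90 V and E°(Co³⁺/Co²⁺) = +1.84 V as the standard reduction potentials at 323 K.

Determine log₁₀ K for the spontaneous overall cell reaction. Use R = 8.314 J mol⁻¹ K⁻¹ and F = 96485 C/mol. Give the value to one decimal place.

147.9

Cathode: Co³⁺/Co²⁺; anode: Ca²⁺/Ca. E°cell = (+1.84) − (-2.90) = +4.74 V, with n = 2.
ΔG° = −nFE° = −RT ln K, so ln K = nFE°/(RT) = (2)(96485)(+4.74) / ((8.314)(323)) = 340.609.
log₁₀ K = 340.609 / ln 10 = 147.9.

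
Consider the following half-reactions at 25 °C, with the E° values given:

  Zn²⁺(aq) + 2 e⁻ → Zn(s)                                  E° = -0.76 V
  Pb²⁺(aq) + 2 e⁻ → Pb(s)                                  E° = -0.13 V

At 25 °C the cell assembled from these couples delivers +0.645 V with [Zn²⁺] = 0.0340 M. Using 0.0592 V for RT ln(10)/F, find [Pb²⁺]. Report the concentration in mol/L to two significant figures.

Pb²⁺/Pb is the cathode, Zn²⁺/Zn the anode: E°cell = +0.63 V, n = 2.
Overall reaction: Pb²⁺(aq) + Zn(s) → Pb(s) + Zn²⁺(aq); Q = [Zn²⁺]^1/[Pb²⁺]^1.
From E = E° − (0.0592/n) log Q: log Q = (E° − E)·n/0.0592 = (+0.63 − (+0.645))·2/0.0592 = -0.5068.
So 1·log[Pb²⁺] = 1·log(0.034) − log Q = -1.4685 − (-0.5068) = -0.9617; [Pb²⁺] = 10^(-0.9617) ≈ 0.11 M.

0.11 M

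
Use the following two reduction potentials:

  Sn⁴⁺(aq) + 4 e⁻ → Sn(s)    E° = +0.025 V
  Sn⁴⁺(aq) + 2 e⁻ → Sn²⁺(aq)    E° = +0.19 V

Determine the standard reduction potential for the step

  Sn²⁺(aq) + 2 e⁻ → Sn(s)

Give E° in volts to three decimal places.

Sequential free energies add, so n₃E°₃ = n₁E°₁ + n₂E°₂.
With n₃ = 4, and the known step contributing 2×(+0.19) V, the unknown satisfies 2·E° = 4×(+0.025) − 2×(+0.19) = -0.280.
E° = -0.280 / 2 = -0.140 V.

-0.140 V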